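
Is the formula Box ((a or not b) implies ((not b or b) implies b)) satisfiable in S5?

Yes, satisfiable

1. Box ((a or not b) implies ((not b or b) implies b)), 0
2. (a or not b) implies ((not b or b) implies b), 0   [Box-rule on 1 via 0R0]
3. (not b or b) implies b, 0   [implies-rule on 2 (branches; this branch)]
4. b, 0   [implies-rule on 3 (branches; this branch)]
Accessibility: 0R0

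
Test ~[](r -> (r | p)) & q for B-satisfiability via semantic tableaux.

No, unsatisfiable

1. ~[](r -> (r | p)) & q, w0
2. ~[](r -> (r | p)), w0
3. q, w0
4. ~(r -> (r | p)), w1
5. r, w1
6. ~(r | p), w1
7. ~r, w1
8. ~p, w1
Accessibility: w0Rw0, w0Rw1, w1Rw0, w1Rw1
Branch closes: r and ~r both at w1.
Every branch closes; the branch above is one of them.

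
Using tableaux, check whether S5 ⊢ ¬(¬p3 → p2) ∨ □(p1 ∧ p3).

Tableau for the negation ¬(¬(¬p3 → p2) ∨ □(p1 ∧ p3)):
1. ¬(¬(¬p3 → p2) ∨ □(p1 ∧ p3)), 0
2. ¬p3 → p2, 0
3. ¬□(p1 ∧ p3), 0
4. p2, 0
5. ¬(p1 ∧ p3), 1
6. ¬p3, 1
Accessibility: 0R0, 0R1, 1R0, 1R1
The negation has an open branch (countermodel exists).

Invalid (countermodel exists)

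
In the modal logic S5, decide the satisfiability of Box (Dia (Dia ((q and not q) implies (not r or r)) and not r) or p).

1. Box (Dia (Dia ((q and not q) implies (not r or r)) and not r) or p), u
2. Dia (Dia ((q and not q) implies (not r or r)) and not r) or p, u   [Box-rule on 1 via uRu]
3. p, u   [or-rule on 2 (branches; this branch)]
Accessibility: uRu

Satisfiable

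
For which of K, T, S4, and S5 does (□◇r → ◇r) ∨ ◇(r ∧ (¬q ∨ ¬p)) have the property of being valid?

T, S4, S5

T-tableau for the negation ¬((□◇r → ◇r) ∨ ◇(r ∧ (¬q ∨ ¬p))):
1. ¬((□◇r → ◇r) ∨ ◇(r ∧ (¬q ∨ ¬p))), w0
2. ¬(□◇r → ◇r), w0
3. ¬◇(r ∧ (¬q ∨ ¬p)), w0
4. □◇r, w0
5. ¬◇r, w0
6. ¬(r ∧ (¬q ∨ ¬p)), w0
7. ◇r, w0
8. ¬r, w0
9. ¬(¬q ∨ ¬p), w0
10. q, w0
11. p, w0
12. r, w1
13. ¬(r ∧ (¬q ∨ ¬p)), w1
14. ◇r, w1
15. ¬r, w1
Accessibility: w0Rw0, w0Rw1, w1Rw1
Branch closes: r and ¬r both at w1.
Every branch closes (one shown): valid in T, hence also in S4, S5 (every theorem of T is a theorem of S4 and S5).
K-tableau for the negation ¬((□◇r → ◇r) ∨ ◇(r ∧ (¬q ∨ ¬p))):
1. ¬((□◇r → ◇r) ∨ ◇(r ∧ (¬q ∨ ¬p))), w0
2. ¬(□◇r → ◇r), w0
3. ¬◇(r ∧ (¬q ∨ ¬p)), w0
4. □◇r, w0
5. ¬◇r, w0
Complete open branch: countermodel on a K-frame, so not valid in K.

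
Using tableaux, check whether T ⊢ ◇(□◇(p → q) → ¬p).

Tableau for the negation ¬◇(□◇(p → q) → ¬p):
1. ¬◇(□◇(p → q) → ¬p), u
2. ¬(□◇(p → q) → ¬p), u
3. □◇(p → q), u
4. p, u
5. ◇(p → q), u
6. p → q, v
7. ¬(□◇(p → q) → ¬p), v
8. □◇(p → q), v
9. p, v
10. ◇(p → q), v
11. q, v
12. p → q, w
13. ◇(p → q), w
14. q, w
15. p → q, x
16. q, x
Accessibility: uRu, uRv, vRv, vRw, wRw, wRx, xRx
The negation has an open branch (countermodel exists).

Invalid (countermodel exists)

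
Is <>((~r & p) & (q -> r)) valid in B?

Tableau for the negation ~<>((~r & p) & (q -> r)):
1. ~<>((~r & p) & (q -> r)), u
2. ~((~r & p) & (q -> r)), u   [~<>-rule on 1 via uRu]
3. ~(q -> r), u   [~&-rule on 2 (branches; this branch)]
4. q, u   [~->-rule on 3]
5. ~r, u   [~->-rule on 3]
Accessibility: uRu
The negation has an open branch (countermodel exists).

Not valid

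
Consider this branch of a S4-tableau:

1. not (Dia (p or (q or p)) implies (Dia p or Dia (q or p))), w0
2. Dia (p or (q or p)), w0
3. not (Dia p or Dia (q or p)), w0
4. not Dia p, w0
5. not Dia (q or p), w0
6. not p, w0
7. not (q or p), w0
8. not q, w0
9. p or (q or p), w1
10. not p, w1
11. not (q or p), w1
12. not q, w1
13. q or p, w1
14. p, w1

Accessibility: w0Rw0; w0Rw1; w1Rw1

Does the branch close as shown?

Yes, closed

Both p and not p appear at w1.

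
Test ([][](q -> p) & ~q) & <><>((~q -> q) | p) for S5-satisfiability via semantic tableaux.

Satisfiable (open branch found)

1. ([][](q -> p) & ~q) & <><>((~q -> q) | p), 0
2. [][](q -> p) & ~q, 0
3. <><>((~q -> q) | p), 0
4. [][](q -> p), 0
5. ~q, 0
6. [](q -> p), 0
7. q -> p, 0
8. p, 0
9. <>((~q -> q) | p), 1
10. [](q -> p), 1
11. q -> p, 1
12. p, 1
13. (~q -> q) | p, 2
14. [](q -> p), 2
15. q -> p, 2
16. p, 2
Accessibility: 0R0, 0R1, 0R2, 1R0, 1R1, 1R2, 2R0, 2R1, 2R2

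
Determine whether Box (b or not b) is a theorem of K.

Tableau for the negation not Box (b or not b):
1. not Box (b or not b), 0
2. not (b or not b), 1
3. not b, 1
4. b, 1
Accessibility: 0R1
Branch closes: b and not b both at 1.
All branches of the negation close; one closing branch shown above.

Valid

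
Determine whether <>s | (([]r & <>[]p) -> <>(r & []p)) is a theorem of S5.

Valid in S5

Tableau for the negation ~(<>s | (([]r & <>[]p) -> <>(r & []p))):
1. ~(<>s | (([]r & <>[]p) -> <>(r & []p))), 0
2. ~<>s, 0
3. ~(([]r & <>[]p) -> <>(r & []p)), 0
4. []r & <>[]p, 0
5. ~<>(r & []p), 0
6. []r, 0
7. <>[]p, 0
8. ~s, 0
9. ~(r & []p), 0
10. r, 0
11. ~[]p, 0
12. []p, 1
13. ~s, 1
14. ~(r & []p), 1
15. r, 1
16. p, 0
17. p, 1
18. ~[]p, 1
19. ~p, 2
20. ~s, 2
21. ~(r & []p), 2
22. r, 2
23. p, 2
Accessibility: 0R0, 0R1, 0R2, 1R0, 1R1, 1R2, 2R0, 2R1, 2R2
Branch closes: p and ~p both at 2.
All branches of the negation close; one closing branch shown above.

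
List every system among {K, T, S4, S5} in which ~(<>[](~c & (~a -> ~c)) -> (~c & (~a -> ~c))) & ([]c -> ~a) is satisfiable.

K, T, S4

S5-tableau for the formula:
1. ~(<>[](~c & (~a -> ~c)) -> (~c & (~a -> ~c))) & ([]c -> ~a), u
2. ~(<>[](~c & (~a -> ~c)) -> (~c & (~a -> ~c))), u   [&-rule on 1]
3. []c -> ~a, u   [&-rule on 1]
4. <>[](~c & (~a -> ~c)), u   [~->-rule on 2]
5. ~(~c & (~a -> ~c)), u   [~->-rule on 2]
6. ~a, u   [->-rule on 3 (branches; this branch)]
7. ~(~a -> ~c), u   [~&-rule on 5 (branches; this branch)]
8. c, u   [~->-rule on 7]
9. [](~c & (~a -> ~c)), v   [<>-rule on 4: fresh world v, uRv]
10. ~c & (~a -> ~c), u   [[]-rule on 9 via vRu]
11. ~c, u   [&-rule on 10]
12. ~a -> ~c, u   [&-rule on 10]
Accessibility: uRu, uRv, vRu, vRv
Branch closes: c and ~c both at u.
Every branch closes (one shown): unsatisfiable in S5.
S4-tableau for the formula:
1. ~(<>[](~c & (~a -> ~c)) -> (~c & (~a -> ~c))) & ([]c -> ~a), u
2. ~(<>[](~c & (~a -> ~c)) -> (~c & (~a -> ~c))), u   [&-rule on 1]
3. []c -> ~a, u   [&-rule on 1]
4. <>[](~c & (~a -> ~c)), u   [~->-rule on 2]
5. ~(~c & (~a -> ~c)), u   [~->-rule on 2]
6. ~a, u   [->-rule on 3 (branches; this branch)]
7. ~(~a -> ~c), u   [~&-rule on 5 (branches; this branch)]
8. c, u   [~->-rule on 7]
9. [](~c & (~a -> ~c)), v   [<>-rule on 4: fresh world v, uRv]
10. ~c & (~a -> ~c), v   [[]-rule on 9 via vRv]
11. ~c, v   [&-rule on 10]
12. ~a -> ~c, v   [&-rule on 10]
Accessibility: uRu, uRv, vRv
Complete open branch: satisfiable in S4, hence also in K, T (this S4-model is also a K-model and a T-model).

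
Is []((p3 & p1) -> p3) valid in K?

Valid

Tableau for the negation ~[]((p3 & p1) -> p3):
1. ~[]((p3 & p1) -> p3), 0
2. ~((p3 & p1) -> p3), 1   [~[]-rule on 1: fresh world 1, 0R1]
3. p3 & p1, 1   [~->-rule on 2]
4. ~p3, 1   [~->-rule on 2]
5. p3, 1   [&-rule on 3]
6. p1, 1   [&-rule on 3]
Accessibility: 0R1
Branch closes: p3 and ~p3 both at 1.
All branches of the negation close; one closing branch shown above.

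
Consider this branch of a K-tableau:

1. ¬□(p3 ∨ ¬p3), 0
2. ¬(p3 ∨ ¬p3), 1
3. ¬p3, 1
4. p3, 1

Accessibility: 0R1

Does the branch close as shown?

Both p3 and ¬p3 appear at 1.

Yes, closed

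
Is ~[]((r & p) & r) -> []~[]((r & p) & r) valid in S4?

No, not valid

Tableau for the negation ~(~[]((r & p) & r) -> []~[]((r & p) & r)):
1. ~(~[]((r & p) & r) -> []~[]((r & p) & r)), u
2. ~[]((r & p) & r), u
3. ~[]~[]((r & p) & r), u
4. ~((r & p) & r), v
5. ~r, v
6. []((r & p) & r), w
7. (r & p) & r, w
8. r & p, w
9. r, w
10. p, w
Accessibility: uRu, uRv, uRw, vRv, wRw
The negation has an open branch (countermodel exists).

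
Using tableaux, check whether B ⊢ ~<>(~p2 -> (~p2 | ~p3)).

Not valid

Tableau for the negation <>(~p2 -> (~p2 | ~p3)):
1. <>(~p2 -> (~p2 | ~p3)), w0
2. ~p2 -> (~p2 | ~p3), w1
3. ~p2 | ~p3, w1
4. ~p3, w1
Accessibility: w0Rw0, w0Rw1, w1Rw0, w1Rw1
The negation has an open branch (countermodel exists).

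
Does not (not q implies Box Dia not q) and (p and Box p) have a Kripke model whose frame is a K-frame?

Satisfiable

1. not (not q implies Box Dia not q) and (p and Box p), 0
2. not (not q implies Box Dia not q), 0   [and-rule on 1]
3. p and Box p, 0   [and-rule on 1]
4. not q, 0   [neg-implies-rule on 2]
5. not Box Dia not q, 0   [neg-implies-rule on 2]
6. p, 0   [and-rule on 3]
7. Box p, 0   [and-rule on 3]
8. not Dia not q, 1   [neg-Box-rule on 5: fresh world 1, 0R1]
9. p, 1   [Box-rule on 7 via 0R1]
Accessibility: 0R1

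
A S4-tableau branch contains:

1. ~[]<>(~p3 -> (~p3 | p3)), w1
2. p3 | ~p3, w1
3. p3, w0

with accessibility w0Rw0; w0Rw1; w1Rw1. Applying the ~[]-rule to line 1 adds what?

a fresh world w2 with w1Rw2, and ~<>(~p3 -> (~p3 | p3)) at w2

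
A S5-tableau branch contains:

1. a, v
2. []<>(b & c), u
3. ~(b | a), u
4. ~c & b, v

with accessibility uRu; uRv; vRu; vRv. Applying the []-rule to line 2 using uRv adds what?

<>(b & c), v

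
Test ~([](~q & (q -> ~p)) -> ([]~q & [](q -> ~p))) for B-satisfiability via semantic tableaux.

No, unsatisfiable

1. ~([](~q & (q -> ~p)) -> ([]~q & [](q -> ~p))), u
2. [](~q & (q -> ~p)), u
3. ~([]~q & [](q -> ~p)), u
4. ~q & (q -> ~p), u
5. ~q, u
6. q -> ~p, u
7. ~[](q -> ~p), u
8. ~p, u
9. ~(q -> ~p), v
10. q, v
11. p, v
12. ~q & (q -> ~p), v
13. ~q, v
14. q -> ~p, v
Accessibility: uRu, uRv, vRu, vRv
Branch closes: q and ~q both at v.
Every branch closes; the branch above is one of them.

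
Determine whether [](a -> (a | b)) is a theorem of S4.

Valid

Tableau for the negation ~[](a -> (a | b)):
1. ~[](a -> (a | b)), w0
2. ~(a -> (a | b)), w1   [~[]-rule on 1: fresh world w1, w0Rw1]
3. a, w1   [~->-rule on 2]
4. ~(a | b), w1   [~->-rule on 2]
5. ~a, w1   [~|-rule on 4]
6. ~b, w1   [~|-rule on 4]
Accessibility: w0Rw0, w0Rw1, w1Rw1
Branch closes: a and ~a both at w1.
Every branch of the negation's tableau closes; the branch above is one of them.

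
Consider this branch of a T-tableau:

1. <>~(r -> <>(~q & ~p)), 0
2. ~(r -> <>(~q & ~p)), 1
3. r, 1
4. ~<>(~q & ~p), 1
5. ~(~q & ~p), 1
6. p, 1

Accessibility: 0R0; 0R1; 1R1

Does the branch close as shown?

Open

There is no literal clash: for every atom and world, at most one sign appears.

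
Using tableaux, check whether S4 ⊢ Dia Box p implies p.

No, not valid

Tableau for the negation not (Dia Box p implies p):
1. not (Dia Box p implies p), w0
2. Dia Box p, w0
3. not p, w0
4. Box p, w1
5. p, w1
Accessibility: w0Rw0, w0Rw1, w1Rw1
The negation has an open branch (countermodel exists).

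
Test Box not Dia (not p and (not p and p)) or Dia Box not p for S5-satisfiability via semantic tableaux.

Yes, satisfiable

1. Box not Dia (not p and (not p and p)) or Dia Box not p, 0
2. Dia Box not p, 0   [or-rule on 1 (branches; this branch)]
3. Box not p, 1   [Dia-rule on 2: fresh world 1, 0R1]
4. not p, 0   [Box-rule on 3 via 1R0]
5. not p, 1   [Box-rule on 3 via 1R1]
Accessibility: 0R0, 0R1, 1R0, 1R1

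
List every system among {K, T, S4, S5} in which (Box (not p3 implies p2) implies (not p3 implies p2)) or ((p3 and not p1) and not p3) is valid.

T, S4, S5

K-tableau for the negation not ((Box (not p3 implies p2) implies (not p3 implies p2)) or ((p3 and not p1) and not p3)):
1. not ((Box (not p3 implies p2) implies (not p3 implies p2)) or ((p3 and not p1) and not p3)), u
2. not (Box (not p3 implies p2) implies (not p3 implies p2)), u
3. not ((p3 and not p1) and not p3), u
4. Box (not p3 implies p2), u
5. not (not p3 implies p2), u
6. not p3, u
7. not p2, u
8. not (p3 and not p1), u
9. p1, u
Complete open branch: countermodel on a K-frame, so not valid in K.
T-tableau for the negation not ((Box (not p3 implies p2) implies (not p3 implies p2)) or ((p3 and not p1) and not p3)):
1. not ((Box (not p3 implies p2) implies (not p3 implies p2)) or ((p3 and not p1) and not p3)), u
2. not (Box (not p3 implies p2) implies (not p3 implies p2)), u
3. not ((p3 and not p1) and not p3), u
4. Box (not p3 implies p2), u
5. not (not p3 implies p2), u
6. not p3, u
7. not p2, u
8. not p3 implies p2, u
9. not (p3 and not p1), u
10. p2, u
Accessibility: uRu
Branch closes: p2 and not p2 both at u.
Every branch closes (one shown): valid in T, hence also in S4, S5 (every theorem of T is a theorem of S4 and S5).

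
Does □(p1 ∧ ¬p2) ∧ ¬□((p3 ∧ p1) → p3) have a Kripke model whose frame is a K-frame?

1. □(p1 ∧ ¬p2) ∧ ¬□((p3 ∧ p1) → p3), 0
2. □(p1 ∧ ¬p2), 0
3. ¬□((p3 ∧ p1) → p3), 0
4. ¬((p3 ∧ p1) → p3), 1
5. p3 ∧ p1, 1
6. ¬p3, 1
7. p3, 1
8. p1, 1
Accessibility: 0R1
Branch closes: p3 and ¬p3 both at 1.
All branches of the tableau close; one closing branch shown above.

Unsatisfiable (every branch closes)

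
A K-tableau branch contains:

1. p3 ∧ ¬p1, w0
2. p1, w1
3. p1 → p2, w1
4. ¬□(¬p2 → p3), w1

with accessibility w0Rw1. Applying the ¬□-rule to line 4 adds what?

a fresh world w2 with w1Rw2, and ¬(¬p2 → p3) at w2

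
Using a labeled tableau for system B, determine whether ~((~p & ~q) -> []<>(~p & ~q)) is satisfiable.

1. ~((~p & ~q) -> []<>(~p & ~q)), w0
2. ~p & ~q, w0   [~->-rule on 1]
3. ~[]<>(~p & ~q), w0   [~->-rule on 1]
4. ~p, w0   [&-rule on 2]
5. ~q, w0   [&-rule on 2]
6. ~<>(~p & ~q), w1   [~[]-rule on 3: fresh world w1, w0Rw1]
7. ~(~p & ~q), w0   [~<>-rule on 6 via w1Rw0]
8. ~(~p & ~q), w1   [~<>-rule on 6 via w1Rw1]
9. q, w0   [~&-rule on 7 (branches; this branch)]
Accessibility: w0Rw0, w0Rw1, w1Rw0, w1Rw1
Branch closes: q and ~q both at w0.
Every branch closes; the branch above is one of them.

Unsatisfiable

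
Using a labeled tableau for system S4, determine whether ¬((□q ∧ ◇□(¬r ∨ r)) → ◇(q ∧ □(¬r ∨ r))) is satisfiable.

No, unsatisfiable

1. ¬((□q ∧ ◇□(¬r ∨ r)) → ◇(q ∧ □(¬r ∨ r))), 0
2. □q ∧ ◇□(¬r ∨ r), 0
3. ¬◇(q ∧ □(¬r ∨ r)), 0
4. □q, 0
5. ◇□(¬r ∨ r), 0
6. ¬(q ∧ □(¬r ∨ r)), 0
7. q, 0
8. ¬□(¬r ∨ r), 0
9. □(¬r ∨ r), 1
10. ¬(q ∧ □(¬r ∨ r)), 1
11. q, 1
12. ¬r ∨ r, 1
13. ¬□(¬r ∨ r), 1
14. r, 1
15. ¬(¬r ∨ r), 2
16. r, 2
17. ¬r, 2
Accessibility: 0R0, 0R1, 0R2, 1R1, 2R2
Branch closes: r and ¬r both at 2.
(One branch shown.) All branches close.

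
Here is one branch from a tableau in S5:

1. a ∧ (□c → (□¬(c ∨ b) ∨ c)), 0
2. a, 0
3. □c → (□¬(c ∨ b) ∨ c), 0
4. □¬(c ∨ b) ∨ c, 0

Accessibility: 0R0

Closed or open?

There is no literal clash: for every atom and world, at most one sign appears.

Not closed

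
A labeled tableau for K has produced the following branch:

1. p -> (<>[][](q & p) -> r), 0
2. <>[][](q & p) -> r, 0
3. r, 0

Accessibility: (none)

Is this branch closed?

Open

No atom appears with both signs at the same world.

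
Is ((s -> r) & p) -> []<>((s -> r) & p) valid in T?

Invalid (countermodel exists)

Tableau for the negation ~(((s -> r) & p) -> []<>((s -> r) & p)):
1. ~(((s -> r) & p) -> []<>((s -> r) & p)), w0
2. (s -> r) & p, w0   [~->-rule on 1]
3. ~[]<>((s -> r) & p), w0   [~->-rule on 1]
4. s -> r, w0   [&-rule on 2]
5. p, w0   [&-rule on 2]
6. r, w0   [->-rule on 4 (branches; this branch)]
7. ~<>((s -> r) & p), w1   [~[]-rule on 3: fresh world w1, w0Rw1]
8. ~((s -> r) & p), w1   [~<>-rule on 7 via w1Rw1]
9. ~p, w1   [~&-rule on 8 (branches; this branch)]
Accessibility: w0Rw0, w0Rw1, w1Rw1
The negation has an open branch (countermodel exists).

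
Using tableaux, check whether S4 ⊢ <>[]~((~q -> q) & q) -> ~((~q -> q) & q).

Invalid (countermodel exists)

Tableau for the negation ~(<>[]~((~q -> q) & q) -> ~((~q -> q) & q)):
1. ~(<>[]~((~q -> q) & q) -> ~((~q -> q) & q)), w0
2. <>[]~((~q -> q) & q), w0   [~->-rule on 1]
3. (~q -> q) & q, w0   [~->-rule on 1]
4. ~q -> q, w0   [&-rule on 3]
5. q, w0   [&-rule on 3]
6. []~((~q -> q) & q), w1   [<>-rule on 2: fresh world w1, w0Rw1]
7. ~((~q -> q) & q), w1   [[]-rule on 6 via w1Rw1]
8. ~q, w1   [~&-rule on 7 (branches; this branch)]
Accessibility: w0Rw0, w0Rw1, w1Rw1
The negation has an open branch (countermodel exists).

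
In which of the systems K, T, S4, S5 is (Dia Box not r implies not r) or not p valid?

S5

S5-tableau for the negation not ((Dia Box not r implies not r) or not p):
1. not ((Dia Box not r implies not r) or not p), 0
2. not (Dia Box not r implies not r), 0
3. p, 0
4. Dia Box not r, 0
5. r, 0
6. Box not r, 1
7. not r, 0
Accessibility: 0R0, 0R1, 1R0, 1R1
Branch closes: r and not r both at 0.
Every branch closes (one shown): valid in S5.
S4-tableau for the negation not ((Dia Box not r implies not r) or not p):
1. not ((Dia Box not r implies not r) or not p), 0
2. not (Dia Box not r implies not r), 0
3. p, 0
4. Dia Box not r, 0
5. r, 0
6. Box not r, 1
7. not r, 1
Accessibility: 0R0, 0R1, 1R1
Complete open branch: countermodel on an S4-frame, so not valid in S4, nor in K, T (the same frame is also a K-frame and a T-frame).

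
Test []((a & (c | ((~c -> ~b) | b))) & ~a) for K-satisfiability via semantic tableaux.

1. []((a & (c | ((~c -> ~b) | b))) & ~a), u

Yes, satisfiable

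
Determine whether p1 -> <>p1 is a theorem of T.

Tableau for the negation ~(p1 -> <>p1):
1. ~(p1 -> <>p1), w0
2. p1, w0
3. ~<>p1, w0
4. ~p1, w0
Accessibility: w0Rw0
Branch closes: p1 and ~p1 both at w0.
Every branch of the negation's tableau closes; the branch above is one of them.

Yes, valid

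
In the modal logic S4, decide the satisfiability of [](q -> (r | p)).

Satisfiable (open branch found)

1. [](q -> (r | p)), 0
2. q -> (r | p), 0
3. r | p, 0
4. p, 0
Accessibility: 0R0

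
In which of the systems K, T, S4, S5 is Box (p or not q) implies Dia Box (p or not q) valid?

T, S4, S5

K-tableau for the negation not (Box (p or not q) implies Dia Box (p or not q)):
1. not (Box (p or not q) implies Dia Box (p or not q)), u
2. Box (p or not q), u
3. not Dia Box (p or not q), u
Complete open branch: countermodel on a K-frame, so not valid in K.
T-tableau for the negation not (Box (p or not q) implies Dia Box (p or not q)):
1. not (Box (p or not q) implies Dia Box (p or not q)), u
2. Box (p or not q), u
3. not Dia Box (p or not q), u
4. p or not q, u
5. not Box (p or not q), u
6. not q, u
7. not (p or not q), v
8. not p, v
9. q, v
10. p or not q, v
11. not Box (p or not q), v
12. not q, v
Accessibility: uRu, uRv, vRv
Branch closes: q and not q both at v.
Every branch closes (one shown): valid in T, hence also in S4, S5 (every theorem of T is a theorem of S4 and S5).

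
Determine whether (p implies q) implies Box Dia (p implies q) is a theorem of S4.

Not valid

Tableau for the negation not ((p implies q) implies Box Dia (p implies q)):
1. not ((p implies q) implies Box Dia (p implies q)), w0
2. p implies q, w0   [neg-implies-rule on 1]
3. not Box Dia (p implies q), w0   [neg-implies-rule on 1]
4. q, w0   [implies-rule on 2 (branches; this branch)]
5. not Dia (p implies q), w1   [neg-Box-rule on 3: fresh world w1, w0Rw1]
6. not (p implies q), w1   [neg-Dia-rule on 5 via w1Rw1]
7. p, w1   [neg-implies-rule on 6]
8. not q, w1   [neg-implies-rule on 6]
Accessibility: w0Rw0, w0Rw1, w1Rw1
The negation has an open branch (countermodel exists).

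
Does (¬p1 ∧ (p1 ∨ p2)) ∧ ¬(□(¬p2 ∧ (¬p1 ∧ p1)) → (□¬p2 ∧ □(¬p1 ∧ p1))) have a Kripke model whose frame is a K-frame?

Unsatisfiable

1. (¬p1 ∧ (p1 ∨ p2)) ∧ ¬(□(¬p2 ∧ (¬p1 ∧ p1)) → (□¬p2 ∧ □(¬p1 ∧ p1))), w0
2. ¬p1 ∧ (p1 ∨ p2), w0
3. ¬(□(¬p2 ∧ (¬p1 ∧ p1)) → (□¬p2 ∧ □(¬p1 ∧ p1))), w0
4. ¬p1, w0
5. p1 ∨ p2, w0
6. □(¬p2 ∧ (¬p1 ∧ p1)), w0
7. ¬(□¬p2 ∧ □(¬p1 ∧ p1)), w0
8. p2, w0
9. ¬□(¬p1 ∧ p1), w0
10. ¬(¬p1 ∧ p1), w1
11. ¬p2 ∧ (¬p1 ∧ p1), w1
12. ¬p2, w1
13. ¬p1 ∧ p1, w1
14. ¬p1, w1
15. p1, w1
Accessibility: w0Rw1
Branch closes: p1 and ¬p1 both at w1.
Every branch closes; the branch above is one of them.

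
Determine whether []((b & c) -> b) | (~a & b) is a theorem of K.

Valid

Tableau for the negation ~([]((b & c) -> b) | (~a & b)):
1. ~([]((b & c) -> b) | (~a & b)), u
2. ~[]((b & c) -> b), u
3. ~(~a & b), u
4. ~b, u
5. ~((b & c) -> b), v
6. b & c, v
7. ~b, v
8. b, v
9. c, v
Accessibility: uRv
Branch closes: b and ~b both at v.
Every branch of the negation's tableau closes; the branch above is one of them.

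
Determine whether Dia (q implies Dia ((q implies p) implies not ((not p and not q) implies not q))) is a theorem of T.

Invalid (countermodel exists)

Tableau for the negation not Dia (q implies Dia ((q implies p) implies not ((not p and not q) implies not q))):
1. not Dia (q implies Dia ((q implies p) implies not ((not p and not q) implies not q))), u
2. not (q implies Dia ((q implies p) implies not ((not p and not q) implies not q))), u
3. q, u
4. not Dia ((q implies p) implies not ((not p and not q) implies not q)), u
5. not ((q implies p) implies not ((not p and not q) implies not q)), u
6. q implies p, u
7. (not p and not q) implies not q, u
8. p, u
9. not (not p and not q), u
Accessibility: uRu
The negation has an open branch (countermodel exists).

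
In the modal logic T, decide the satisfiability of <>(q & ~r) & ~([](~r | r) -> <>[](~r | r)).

1. <>(q & ~r) & ~([](~r | r) -> <>[](~r | r)), w0
2. <>(q & ~r), w0
3. ~([](~r | r) -> <>[](~r | r)), w0
4. [](~r | r), w0
5. ~<>[](~r | r), w0
6. ~r | r, w0
7. ~[](~r | r), w0
8. r, w0
9. q & ~r, w1
10. q, w1
11. ~r, w1
12. ~r | r, w1
13. ~[](~r | r), w1
14. ~(~r | r), w2
15. r, w2
16. ~r, w2
Accessibility: w0Rw0, w0Rw1, w0Rw2, w1Rw1, w2Rw2
Branch closes: r and ~r both at w2.
Every branch closes; the branch above is one of them.

Unsatisfiable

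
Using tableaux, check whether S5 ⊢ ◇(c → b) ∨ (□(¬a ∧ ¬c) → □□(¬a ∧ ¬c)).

Valid

Tableau for the negation ¬(◇(c → b) ∨ (□(¬a ∧ ¬c) → □□(¬a ∧ ¬c))):
1. ¬(◇(c → b) ∨ (□(¬a ∧ ¬c) → □□(¬a ∧ ¬c))), u
2. ¬◇(c → b), u
3. ¬(□(¬a ∧ ¬c) → □□(¬a ∧ ¬c)), u
4. □(¬a ∧ ¬c), u
5. ¬□□(¬a ∧ ¬c), u
6. ¬(c → b), u
7. c, u
8. ¬b, u
9. ¬a ∧ ¬c, u
10. ¬a, u
11. ¬c, u
Accessibility: uRu
Branch closes: c and ¬c both at u.
All branches of the negation close; one closing branch shown above.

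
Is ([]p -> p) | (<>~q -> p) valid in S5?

Tableau for the negation ~(([]p -> p) | (<>~q -> p)):
1. ~(([]p -> p) | (<>~q -> p)), w0
2. ~([]p -> p), w0
3. ~(<>~q -> p), w0
4. []p, w0
5. ~p, w0
6. <>~q, w0
7. p, w0
Accessibility: w0Rw0
Branch closes: p and ~p both at w0.
All branches of the negation close; one closing branch shown above.

Yes, valid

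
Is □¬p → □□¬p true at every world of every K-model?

Tableau for the negation ¬(□¬p → □□¬p):
1. ¬(□¬p → □□¬p), u
2. □¬p, u
3. ¬□□¬p, u
4. ¬□¬p, v
5. ¬p, v
6. p, w
Accessibility: uRv, vRw
The negation has an open branch (countermodel exists).

No, not valid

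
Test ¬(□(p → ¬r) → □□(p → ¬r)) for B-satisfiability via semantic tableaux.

Satisfiable

1. ¬(□(p → ¬r) → □□(p → ¬r)), 0
2. □(p → ¬r), 0
3. ¬□□(p → ¬r), 0
4. p → ¬r, 0
5. ¬r, 0
6. ¬□(p → ¬r), 1
7. p → ¬r, 1
8. ¬r, 1
9. ¬(p → ¬r), 2
10. p, 2
11. r, 2
Accessibility: 0R0, 0R1, 1R0, 1R1, 1R2, 2R1, 2R2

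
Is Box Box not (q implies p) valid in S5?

Tableau for the negation not Box Box not (q implies p):
1. not Box Box not (q implies p), w0
2. not Box not (q implies p), w1   [neg-Box-rule on 1: fresh world w1, w0Rw1]
3. q implies p, w2   [neg-Box-rule on 2: fresh world w2, w1Rw2]
4. p, w2   [implies-rule on 3 (branches; this branch)]
Accessibility: w0Rw0, w0Rw1, w0Rw2, w1Rw0, w1Rw1, w1Rw2, w2Rw0, w2Rw1, w2Rw2
The negation has an open branch (countermodel exists).

Not valid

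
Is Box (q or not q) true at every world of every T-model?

Valid in T

Tableau for the negation not Box (q or not q):
1. not Box (q or not q), 0
2. not (q or not q), 1
3. not q, 1
4. q, 1
Accessibility: 0R0, 0R1, 1R1
Branch closes: q and not q both at 1.
All branches of the negation close; one closing branch shown above.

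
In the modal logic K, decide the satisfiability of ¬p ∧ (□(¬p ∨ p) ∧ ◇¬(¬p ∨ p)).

1. ¬p ∧ (□(¬p ∨ p) ∧ ◇¬(¬p ∨ p)), 0
2. ¬p, 0   [∧-rule on 1]
3. □(¬p ∨ p) ∧ ◇¬(¬p ∨ p), 0   [∧-rule on 1]
4. □(¬p ∨ p), 0   [∧-rule on 3]
5. ◇¬(¬p ∨ p), 0   [∧-rule on 3]
6. ¬(¬p ∨ p), 1   [◇-rule on 5: fresh world 1, 0R1]
7. p, 1   [¬∨-rule on 6]
8. ¬p, 1   [¬∨-rule on 6]
Accessibility: 0R1
Branch closes: p and ¬p both at 1.
Every branch closes; the branch above is one of them.

Unsatisfiable (every branch closes)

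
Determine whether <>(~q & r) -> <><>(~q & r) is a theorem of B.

Tableau for the negation ~(<>(~q & r) -> <><>(~q & r)):
1. ~(<>(~q & r) -> <><>(~q & r)), w0
2. <>(~q & r), w0
3. ~<><>(~q & r), w0
4. ~<>(~q & r), w0
5. ~(~q & r), w0
6. ~r, w0
7. ~q & r, w1
8. ~q, w1
9. r, w1
10. ~<>(~q & r), w1
11. ~(~q & r), w1
12. ~r, w1
Accessibility: w0Rw0, w0Rw1, w1Rw0, w1Rw1
Branch closes: r and ~r both at w1.
Every branch of the negation's tableau closes; the branch above is one of them.

Valid in B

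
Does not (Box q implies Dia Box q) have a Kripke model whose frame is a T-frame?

Unsatisfiable

1. not (Box q implies Dia Box q), 0
2. Box q, 0   [neg-implies-rule on 1]
3. not Dia Box q, 0   [neg-implies-rule on 1]
4. q, 0   [Box-rule on 2 via 0R0]
5. not Box q, 0   [neg-Dia-rule on 3 via 0R0]
6. not q, 1   [neg-Box-rule on 5: fresh world 1, 0R1]
7. q, 1   [Box-rule on 2 via 0R1]
Accessibility: 0R0, 0R1, 1R1
Branch closes: q and not q both at 1.
All branches of the tableau close; one closing branch shown above.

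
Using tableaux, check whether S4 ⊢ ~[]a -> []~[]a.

No, not valid

Tableau for the negation ~(~[]a -> []~[]a):
1. ~(~[]a -> []~[]a), u
2. ~[]a, u
3. ~[]~[]a, u
4. ~a, v
5. []a, w
6. a, w
Accessibility: uRu, uRv, uRw, vRv, wRw
The negation has an open branch (countermodel exists).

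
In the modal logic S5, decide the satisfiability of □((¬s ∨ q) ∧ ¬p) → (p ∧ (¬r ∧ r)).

1. □((¬s ∨ q) ∧ ¬p) → (p ∧ (¬r ∧ r)), 0
2. ¬□((¬s ∨ q) ∧ ¬p), 0
3. ¬((¬s ∨ q) ∧ ¬p), 1
4. p, 1
Accessibility: 0R0, 0R1, 1R0, 1R1

Yes, satisfiable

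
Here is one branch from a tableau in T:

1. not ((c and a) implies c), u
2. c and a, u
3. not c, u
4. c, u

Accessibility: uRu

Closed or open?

Both c and not c appear at u.

Yes, closed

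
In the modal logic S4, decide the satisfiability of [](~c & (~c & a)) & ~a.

1. [](~c & (~c & a)) & ~a, u
2. [](~c & (~c & a)), u
3. ~a, u
4. ~c & (~c & a), u
5. ~c, u
6. ~c & a, u
7. a, u
Accessibility: uRu
Branch closes: a and ~a both at u.
(One branch shown.) All branches close.

Unsatisfiable (every branch closes)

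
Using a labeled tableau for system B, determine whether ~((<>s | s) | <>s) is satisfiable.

1. ~((<>s | s) | <>s), 0
2. ~(<>s | s), 0
3. ~<>s, 0
4. ~s, 0
Accessibility: 0R0

Satisfiable (open branch found)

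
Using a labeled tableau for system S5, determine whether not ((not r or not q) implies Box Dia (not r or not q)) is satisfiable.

1. not ((not r or not q) implies Box Dia (not r or not q)), u
2. not r or not q, u
3. not Box Dia (not r or not q), u
4. not q, u
5. not Dia (not r or not q), v
6. not (not r or not q), u
7. r, u
8. q, u
Accessibility: uRu, uRv, vRu, vRv
Branch closes: q and not q both at u.
(One branch shown.) All branches close.

Unsatisfiable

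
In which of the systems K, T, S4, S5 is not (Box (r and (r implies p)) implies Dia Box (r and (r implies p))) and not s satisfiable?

T-tableau for the formula:
1. not (Box (r and (r implies p)) implies Dia Box (r and (r implies p))) and not s, u
2. not (Box (r and (r implies p)) implies Dia Box (r and (r implies p))), u
3. not s, u
4. Box (r and (r implies p)), u
5. not Dia Box (r and (r implies p)), u
6. r and (r implies p), u
7. r, u
8. r implies p, u
9. not Box (r and (r implies p)), u
10. p, u
11. not (r and (r implies p)), v
12. r and (r implies p), v
13. r, v
14. r implies p, v
15. not Box (r and (r implies p)), v
16. not (r implies p), v
17. not p, v
18. p, v
Accessibility: uRu, uRv, vRv
Branch closes: p and not p both at v.
Every branch closes (one shown): unsatisfiable in T, hence also in S4, S5 (every S4/S5-frame is a T-frame).
K-tableau for the formula:
1. not (Box (r and (r implies p)) implies Dia Box (r and (r implies p))) and not s, u
2. not (Box (r and (r implies p)) implies Dia Box (r and (r implies p))), u
3. not s, u
4. Box (r and (r implies p)), u
5. not Dia Box (r and (r implies p)), u
Complete open branch: satisfiable in K.

K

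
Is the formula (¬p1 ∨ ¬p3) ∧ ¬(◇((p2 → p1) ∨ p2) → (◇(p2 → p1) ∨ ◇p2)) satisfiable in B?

No, unsatisfiable

1. (¬p1 ∨ ¬p3) ∧ ¬(◇((p2 → p1) ∨ p2) → (◇(p2 → p1) ∨ ◇p2)), w0
2. ¬p1 ∨ ¬p3, w0   [∧-rule on 1]
3. ¬(◇((p2 → p1) ∨ p2) → (◇(p2 → p1) ∨ ◇p2)), w0   [∧-rule on 1]
4. ◇((p2 → p1) ∨ p2), w0   [¬→-rule on 3]
5. ¬(◇(p2 → p1) ∨ ◇p2), w0   [¬→-rule on 3]
6. ¬◇(p2 → p1), w0   [¬∨-rule on 5]
7. ¬◇p2, w0   [¬∨-rule on 5]
8. ¬(p2 → p1), w0   [¬◇-rule on 6 via w0Rw0]
9. p2, w0   [¬→-rule on 8]
10. ¬p1, w0   [¬→-rule on 8]
11. ¬p2, w0   [¬◇-rule on 7 via w0Rw0]
Accessibility: w0Rw0
Branch closes: p2 and ¬p2 both at w0.
Every branch closes; the branch above is one of them.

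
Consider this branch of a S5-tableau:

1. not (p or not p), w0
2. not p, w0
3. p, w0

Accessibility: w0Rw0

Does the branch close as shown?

Yes, closed

Both p and not p appear at w0.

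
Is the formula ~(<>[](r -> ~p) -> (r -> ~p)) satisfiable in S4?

Yes, satisfiable

1. ~(<>[](r -> ~p) -> (r -> ~p)), 0
2. <>[](r -> ~p), 0   [~->-rule on 1]
3. ~(r -> ~p), 0   [~->-rule on 1]
4. r, 0   [~->-rule on 3]
5. p, 0   [~->-rule on 3]
6. [](r -> ~p), 1   [<>-rule on 2: fresh world 1, 0R1]
7. r -> ~p, 1   [[]-rule on 6 via 1R1]
8. ~p, 1   [->-rule on 7 (branches; this branch)]
Accessibility: 0R0, 0R1, 1R1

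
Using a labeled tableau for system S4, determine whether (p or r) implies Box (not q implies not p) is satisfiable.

1. (p or r) implies Box (not q implies not p), w0
2. Box (not q implies not p), w0   [implies-rule on 1 (branches; this branch)]
3. not q implies not p, w0   [Box-rule on 2 via w0Rw0]
4. not p, w0   [implies-rule on 3 (branches; this branch)]
Accessibility: w0Rw0

Satisfiable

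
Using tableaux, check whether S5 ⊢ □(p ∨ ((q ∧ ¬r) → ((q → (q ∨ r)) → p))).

Tableau for the negation ¬□(p ∨ ((q ∧ ¬r) → ((q → (q ∨ r)) → p))):
1. ¬□(p ∨ ((q ∧ ¬r) → ((q → (q ∨ r)) → p))), 0
2. ¬(p ∨ ((q ∧ ¬r) → ((q → (q ∨ r)) → p))), 1
3. ¬p, 1
4. ¬((q ∧ ¬r) → ((q → (q ∨ r)) → p)), 1
5. q ∧ ¬r, 1
6. ¬((q → (q ∨ r)) → p), 1
7. q, 1
8. ¬r, 1
9. q → (q ∨ r), 1
10. q ∨ r, 1
Accessibility: 0R0, 0R1, 1R0, 1R1
The negation has an open branch (countermodel exists).

No, not valid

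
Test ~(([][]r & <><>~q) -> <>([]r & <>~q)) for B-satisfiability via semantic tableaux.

1. ~(([][]r & <><>~q) -> <>([]r & <>~q)), u
2. [][]r & <><>~q, u
3. ~<>([]r & <>~q), u
4. [][]r, u
5. <><>~q, u
6. ~([]r & <>~q), u
7. []r, u
8. r, u
9. ~<>~q, u
10. q, u
11. <>~q, v
12. ~([]r & <>~q), v
13. []r, v
14. r, v
15. q, v
16. ~[]r, v
17. ~q, w
18. r, w
19. ~r, x
20. r, x
Accessibility: uRu, uRv, vRu, vRv, vRw, vRx, wRv, wRw, xRv, xRx
Branch closes: r and ~r both at x.
(One branch shown.) All branches close.

No, unsatisfiable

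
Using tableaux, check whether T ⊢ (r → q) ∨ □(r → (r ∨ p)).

Yes, valid

Tableau for the negation ¬((r → q) ∨ □(r → (r ∨ p))):
1. ¬((r → q) ∨ □(r → (r ∨ p))), w0
2. ¬(r → q), w0
3. ¬□(r → (r ∨ p)), w0
4. r, w0
5. ¬q, w0
6. ¬(r → (r ∨ p)), w1
7. r, w1
8. ¬(r ∨ p), w1
9. ¬r, w1
10. ¬p, w1
Accessibility: w0Rw0, w0Rw1, w1Rw1
Branch closes: r and ¬r both at w1.
Every branch of the negation's tableau closes; the branch above is one of them.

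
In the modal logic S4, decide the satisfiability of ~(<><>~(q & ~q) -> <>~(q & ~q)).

Unsatisfiable (every branch closes)

1. ~(<><>~(q & ~q) -> <>~(q & ~q)), u
2. <><>~(q & ~q), u
3. ~<>~(q & ~q), u
4. q & ~q, u
5. q, u
6. ~q, u
Accessibility: uRu
Branch closes: q and ~q both at u.
All branches of the tableau close; one closing branch shown above.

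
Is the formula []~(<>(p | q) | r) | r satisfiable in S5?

1. []~(<>(p | q) | r) | r, u
2. r, u
Accessibility: uRu

Yes, satisfiable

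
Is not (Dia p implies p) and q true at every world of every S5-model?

Invalid (countermodel exists)

Tableau for the negation not (not (Dia p implies p) and q):
1. not (not (Dia p implies p) and q), 0
2. not q, 0
Accessibility: 0R0
The negation has an open branch (countermodel exists).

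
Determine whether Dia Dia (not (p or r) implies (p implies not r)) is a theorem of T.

Tableau for the negation not Dia Dia (not (p or r) implies (p implies not r)):
1. not Dia Dia (not (p or r) implies (p implies not r)), 0
2. not Dia (not (p or r) implies (p implies not r)), 0
3. not (not (p or r) implies (p implies not r)), 0
4. not (p or r), 0
5. not (p implies not r), 0
6. not p, 0
7. not r, 0
8. p, 0
9. r, 0
Accessibility: 0R0
Branch closes: p and not p both at 0.
All branches of the negation close; one closing branch shown above.

Yes, valid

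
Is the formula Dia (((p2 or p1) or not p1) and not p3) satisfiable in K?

1. Dia (((p2 or p1) or not p1) and not p3), u
2. ((p2 or p1) or not p1) and not p3, v   [Dia-rule on 1: fresh world v, uRv]
3. (p2 or p1) or not p1, v   [and-rule on 2]
4. not p3, v   [and-rule on 2]
5. not p1, v   [or-rule on 3 (branches; this branch)]
Accessibility: uRv

Satisfiable (open branch found)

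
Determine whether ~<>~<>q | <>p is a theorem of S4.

Invalid (countermodel exists)

Tableau for the negation ~(~<>~<>q | <>p):
1. ~(~<>~<>q | <>p), 0
2. <>~<>q, 0   [~|-rule on 1]
3. ~<>p, 0   [~|-rule on 1]
4. ~p, 0   [~<>-rule on 3 via 0R0]
5. ~<>q, 1   [<>-rule on 2: fresh world 1, 0R1]
6. ~p, 1   [~<>-rule on 3 via 0R1]
7. ~q, 1   [~<>-rule on 5 via 1R1]
Accessibility: 0R0, 0R1, 1R1
The negation has an open branch (countermodel exists).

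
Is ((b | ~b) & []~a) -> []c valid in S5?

Tableau for the negation ~(((b | ~b) & []~a) -> []c):
1. ~(((b | ~b) & []~a) -> []c), u
2. (b | ~b) & []~a, u   [~->-rule on 1]
3. ~[]c, u   [~->-rule on 1]
4. b | ~b, u   [&-rule on 2]
5. []~a, u   [&-rule on 2]
6. ~a, u   [[]-rule on 5 via uRu]
7. ~b, u   [|-rule on 4 (branches; this branch)]
8. ~c, v   [~[]-rule on 3: fresh world v, uRv]
9. ~a, v   [[]-rule on 5 via uRv]
Accessibility: uRu, uRv, vRu, vRv
The negation has an open branch (countermodel exists).

Invalid (countermodel exists)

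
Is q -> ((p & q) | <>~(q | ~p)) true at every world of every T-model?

No, not valid

Tableau for the negation ~(q -> ((p & q) | <>~(q | ~p))):
1. ~(q -> ((p & q) | <>~(q | ~p))), 0
2. q, 0
3. ~((p & q) | <>~(q | ~p)), 0
4. ~(p & q), 0
5. ~<>~(q | ~p), 0
6. q | ~p, 0
7. ~p, 0
Accessibility: 0R0
The negation has an open branch (countermodel exists).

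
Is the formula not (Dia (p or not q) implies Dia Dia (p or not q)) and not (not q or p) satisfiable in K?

1. not (Dia (p or not q) implies Dia Dia (p or not q)) and not (not q or p), 0
2. not (Dia (p or not q) implies Dia Dia (p or not q)), 0
3. not (not q or p), 0
4. Dia (p or not q), 0
5. not Dia Dia (p or not q), 0
6. q, 0
7. not p, 0
8. p or not q, 1
9. not Dia (p or not q), 1
10. not q, 1
Accessibility: 0R1

Satisfiable (open branch found)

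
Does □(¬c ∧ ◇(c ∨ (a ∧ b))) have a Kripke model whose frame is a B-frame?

Satisfiable (open branch found)

1. □(¬c ∧ ◇(c ∨ (a ∧ b))), u
2. ¬c ∧ ◇(c ∨ (a ∧ b)), u   [□-rule on 1 via uRu]
3. ¬c, u   [∧-rule on 2]
4. ◇(c ∨ (a ∧ b)), u   [∧-rule on 2]
5. c ∨ (a ∧ b), v   [◇-rule on 4: fresh world v, uRv]
6. ¬c ∧ ◇(c ∨ (a ∧ b)), v   [□-rule on 1 via uRv]
7. ¬c, v   [∧-rule on 6]
8. ◇(c ∨ (a ∧ b)), v   [∧-rule on 6]
9. a ∧ b, v   [∨-rule on 5 (branches; this branch)]
10. a, v   [∧-rule on 9]
11. b, v   [∧-rule on 9]
12. c ∨ (a ∧ b), w   [◇-rule on 8: fresh world w, vRw]
13. a ∧ b, w   [∨-rule on 12 (branches; this branch)]
14. a, w   [∧-rule on 13]
15. b, w   [∧-rule on 13]
Accessibility: uRu, uRv, vRu, vRv, vRw, wRv, wRw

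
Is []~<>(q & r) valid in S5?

Tableau for the negation ~[]~<>(q & r):
1. ~[]~<>(q & r), 0
2. <>(q & r), 1   [~[]-rule on 1: fresh world 1, 0R1]
3. q & r, 2   [<>-rule on 2: fresh world 2, 1R2]
4. q, 2   [&-rule on 3]
5. r, 2   [&-rule on 3]
Accessibility: 0R0, 0R1, 0R2, 1R0, 1R1, 1R2, 2R0, 2R1, 2R2
The negation has an open branch (countermodel exists).

Invalid (countermodel exists)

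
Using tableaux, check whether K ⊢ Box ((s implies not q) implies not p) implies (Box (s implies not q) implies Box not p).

Tableau for the negation not (Box ((s implies not q) implies not p) implies (Box (s implies not q) implies Box not p)):
1. not (Box ((s implies not q) implies not p) implies (Box (s implies not q) implies Box not p)), w0
2. Box ((s implies not q) implies not p), w0
3. not (Box (s implies not q) implies Box not p), w0
4. Box (s implies not q), w0
5. not Box not p, w0
6. p, w1
7. (s implies not q) implies not p, w1
8. s implies not q, w1
9. not (s implies not q), w1
10. s, w1
11. q, w1
12. not q, w1
Accessibility: w0Rw1
Branch closes: q and not q both at w1.
All branches of the negation close; one closing branch shown above.

Valid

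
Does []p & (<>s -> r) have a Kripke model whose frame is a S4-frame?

1. []p & (<>s -> r), 0
2. []p, 0
3. <>s -> r, 0
4. p, 0
5. r, 0
Accessibility: 0R0

Satisfiable (open branch found)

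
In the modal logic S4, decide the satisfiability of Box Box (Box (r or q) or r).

Satisfiable (open branch found)

1. Box Box (Box (r or q) or r), u
2. Box (Box (r or q) or r), u
3. Box (r or q) or r, u
4. r, u
Accessibility: uRu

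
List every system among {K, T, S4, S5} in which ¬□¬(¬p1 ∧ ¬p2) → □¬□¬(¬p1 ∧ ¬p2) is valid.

S5

S5-tableau for the negation ¬(¬□¬(¬p1 ∧ ¬p2) → □¬□¬(¬p1 ∧ ¬p2)):
1. ¬(¬□¬(¬p1 ∧ ¬p2) → □¬□¬(¬p1 ∧ ¬p2)), u
2. ¬□¬(¬p1 ∧ ¬p2), u
3. ¬□¬□¬(¬p1 ∧ ¬p2), u
4. ¬p1 ∧ ¬p2, v
5. ¬p1, v
6. ¬p2, v
7. □¬(¬p1 ∧ ¬p2), w
8. ¬(¬p1 ∧ ¬p2), u
9. ¬(¬p1 ∧ ¬p2), v
10. ¬(¬p1 ∧ ¬p2), w
11. p2, u
12. p2, v
Accessibility: uRu, uRv, uRw, vRu, vRv, vRw, wRu, wRv, wRw
Branch closes: p2 and ¬p2 both at v.
Every branch closes (one shown): valid in S5.
S4-tableau for the negation ¬(¬□¬(¬p1 ∧ ¬p2) → □¬□¬(¬p1 ∧ ¬p2)):
1. ¬(¬□¬(¬p1 ∧ ¬p2) → □¬□¬(¬p1 ∧ ¬p2)), u
2. ¬□¬(¬p1 ∧ ¬p2), u
3. ¬□¬□¬(¬p1 ∧ ¬p2), u
4. ¬p1 ∧ ¬p2, v
5. ¬p1, v
6. ¬p2, v
7. □¬(¬p1 ∧ ¬p2), w
8. ¬(¬p1 ∧ ¬p2), w
9. p2, w
Accessibility: uRu, uRv, uRw, vRv, wRw
Complete open branch: countermodel on an S4-frame, so not valid in S4, nor in K, T (the same frame is also a K-frame and a T-frame).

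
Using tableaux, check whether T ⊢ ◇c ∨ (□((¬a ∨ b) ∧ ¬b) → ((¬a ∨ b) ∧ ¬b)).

Tableau for the negation ¬(◇c ∨ (□((¬a ∨ b) ∧ ¬b) → ((¬a ∨ b) ∧ ¬b))):
1. ¬(◇c ∨ (□((¬a ∨ b) ∧ ¬b) → ((¬a ∨ b) ∧ ¬b))), w0
2. ¬◇c, w0
3. ¬(□((¬a ∨ b) ∧ ¬b) → ((¬a ∨ b) ∧ ¬b)), w0
4. □((¬a ∨ b) ∧ ¬b), w0
5. ¬((¬a ∨ b) ∧ ¬b), w0
6. ¬c, w0
7. (¬a ∨ b) ∧ ¬b, w0
8. ¬a ∨ b, w0
9. ¬b, w0
10. ¬(¬a ∨ b), w0
11. a, w0
12. b, w0
Accessibility: w0Rw0
Branch closes: b and ¬b both at w0.
All branches of the negation close; one closing branch shown above.

Valid in T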